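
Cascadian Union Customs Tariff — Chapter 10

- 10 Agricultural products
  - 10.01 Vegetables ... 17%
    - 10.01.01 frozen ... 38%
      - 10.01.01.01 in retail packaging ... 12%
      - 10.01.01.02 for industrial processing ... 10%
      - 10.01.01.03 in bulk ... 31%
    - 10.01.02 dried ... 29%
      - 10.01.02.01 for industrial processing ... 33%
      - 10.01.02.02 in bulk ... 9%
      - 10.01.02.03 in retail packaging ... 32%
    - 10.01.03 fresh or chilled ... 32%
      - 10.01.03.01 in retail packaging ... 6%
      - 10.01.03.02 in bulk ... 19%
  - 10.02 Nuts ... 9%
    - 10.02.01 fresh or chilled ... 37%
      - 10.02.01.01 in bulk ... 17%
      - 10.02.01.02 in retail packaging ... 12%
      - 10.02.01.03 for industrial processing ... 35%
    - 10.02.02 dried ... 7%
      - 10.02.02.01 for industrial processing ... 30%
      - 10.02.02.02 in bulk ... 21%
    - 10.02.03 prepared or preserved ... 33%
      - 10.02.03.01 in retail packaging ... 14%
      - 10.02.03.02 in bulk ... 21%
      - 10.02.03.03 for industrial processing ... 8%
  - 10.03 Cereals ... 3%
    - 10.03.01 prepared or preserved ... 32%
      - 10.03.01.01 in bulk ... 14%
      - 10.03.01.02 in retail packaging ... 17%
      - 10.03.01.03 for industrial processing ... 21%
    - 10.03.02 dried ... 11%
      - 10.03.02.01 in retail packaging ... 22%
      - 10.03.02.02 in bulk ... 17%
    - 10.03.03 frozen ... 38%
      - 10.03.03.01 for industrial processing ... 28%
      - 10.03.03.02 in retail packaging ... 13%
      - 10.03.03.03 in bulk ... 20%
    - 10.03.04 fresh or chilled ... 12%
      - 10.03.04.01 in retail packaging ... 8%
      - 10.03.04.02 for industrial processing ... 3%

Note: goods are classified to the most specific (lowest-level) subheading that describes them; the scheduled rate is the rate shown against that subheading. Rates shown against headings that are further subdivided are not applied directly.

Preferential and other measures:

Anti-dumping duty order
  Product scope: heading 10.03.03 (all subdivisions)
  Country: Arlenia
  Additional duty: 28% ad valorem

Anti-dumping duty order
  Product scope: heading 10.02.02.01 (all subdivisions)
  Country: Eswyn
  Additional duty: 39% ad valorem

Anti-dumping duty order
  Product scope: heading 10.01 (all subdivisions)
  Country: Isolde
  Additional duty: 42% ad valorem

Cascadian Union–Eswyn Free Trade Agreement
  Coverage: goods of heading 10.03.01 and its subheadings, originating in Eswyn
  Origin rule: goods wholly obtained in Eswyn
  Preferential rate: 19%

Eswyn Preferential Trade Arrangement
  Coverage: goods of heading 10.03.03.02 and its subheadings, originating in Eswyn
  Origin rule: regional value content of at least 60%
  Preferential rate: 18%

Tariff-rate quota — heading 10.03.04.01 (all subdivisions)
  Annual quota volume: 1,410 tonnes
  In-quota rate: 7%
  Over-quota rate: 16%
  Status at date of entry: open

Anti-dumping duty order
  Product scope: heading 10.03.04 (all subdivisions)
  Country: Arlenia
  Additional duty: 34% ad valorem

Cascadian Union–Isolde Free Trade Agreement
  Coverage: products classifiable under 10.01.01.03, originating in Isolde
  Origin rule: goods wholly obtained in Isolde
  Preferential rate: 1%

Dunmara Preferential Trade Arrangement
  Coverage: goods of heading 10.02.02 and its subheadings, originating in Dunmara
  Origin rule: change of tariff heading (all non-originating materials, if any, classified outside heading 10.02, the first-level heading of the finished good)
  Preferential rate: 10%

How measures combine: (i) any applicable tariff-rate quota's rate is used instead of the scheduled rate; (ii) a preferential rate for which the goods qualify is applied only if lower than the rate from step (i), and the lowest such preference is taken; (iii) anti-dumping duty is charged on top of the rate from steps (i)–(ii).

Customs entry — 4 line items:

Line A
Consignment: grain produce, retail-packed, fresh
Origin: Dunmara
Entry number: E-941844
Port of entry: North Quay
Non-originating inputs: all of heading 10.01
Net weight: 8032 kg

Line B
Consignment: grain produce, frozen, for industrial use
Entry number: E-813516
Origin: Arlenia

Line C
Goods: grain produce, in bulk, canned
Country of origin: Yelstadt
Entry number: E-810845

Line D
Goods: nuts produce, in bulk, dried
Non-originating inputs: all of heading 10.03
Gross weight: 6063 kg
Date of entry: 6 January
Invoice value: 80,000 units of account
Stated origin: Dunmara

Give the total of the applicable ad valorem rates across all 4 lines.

Line A: grain → 10.03; fresh → 10.03.04; retail-packed → 10.03.04.01. Scheduled 8%. quota on 10.03.04.01 open → in-quota 7%; Dunmara agreement on 10.02.02: 10.03.04.01 not covered. → 7%.
Line B: grain → 10.03; frozen → 10.03.03; for industrial use → 10.03.03.01. Scheduled 28%. anti-dumping (Arlenia, 10.03.03): +28%; total 28% + 28% = 56%. → 56%.
Line C: grain → 10.03; canned → 10.03.01; in bulk → 10.03.01.01. Scheduled 14%. No special measure applies. → 14%.
Line D: nuts → 10.02; dried → 10.02.02; in bulk → 10.02.02.02. Scheduled 21%. Dunmara agreement on 10.02.02: CTH met → 10% available; preferential 10%. → 10%.
Sum: 7% + 56% + 14% + 10% = 87%.

87%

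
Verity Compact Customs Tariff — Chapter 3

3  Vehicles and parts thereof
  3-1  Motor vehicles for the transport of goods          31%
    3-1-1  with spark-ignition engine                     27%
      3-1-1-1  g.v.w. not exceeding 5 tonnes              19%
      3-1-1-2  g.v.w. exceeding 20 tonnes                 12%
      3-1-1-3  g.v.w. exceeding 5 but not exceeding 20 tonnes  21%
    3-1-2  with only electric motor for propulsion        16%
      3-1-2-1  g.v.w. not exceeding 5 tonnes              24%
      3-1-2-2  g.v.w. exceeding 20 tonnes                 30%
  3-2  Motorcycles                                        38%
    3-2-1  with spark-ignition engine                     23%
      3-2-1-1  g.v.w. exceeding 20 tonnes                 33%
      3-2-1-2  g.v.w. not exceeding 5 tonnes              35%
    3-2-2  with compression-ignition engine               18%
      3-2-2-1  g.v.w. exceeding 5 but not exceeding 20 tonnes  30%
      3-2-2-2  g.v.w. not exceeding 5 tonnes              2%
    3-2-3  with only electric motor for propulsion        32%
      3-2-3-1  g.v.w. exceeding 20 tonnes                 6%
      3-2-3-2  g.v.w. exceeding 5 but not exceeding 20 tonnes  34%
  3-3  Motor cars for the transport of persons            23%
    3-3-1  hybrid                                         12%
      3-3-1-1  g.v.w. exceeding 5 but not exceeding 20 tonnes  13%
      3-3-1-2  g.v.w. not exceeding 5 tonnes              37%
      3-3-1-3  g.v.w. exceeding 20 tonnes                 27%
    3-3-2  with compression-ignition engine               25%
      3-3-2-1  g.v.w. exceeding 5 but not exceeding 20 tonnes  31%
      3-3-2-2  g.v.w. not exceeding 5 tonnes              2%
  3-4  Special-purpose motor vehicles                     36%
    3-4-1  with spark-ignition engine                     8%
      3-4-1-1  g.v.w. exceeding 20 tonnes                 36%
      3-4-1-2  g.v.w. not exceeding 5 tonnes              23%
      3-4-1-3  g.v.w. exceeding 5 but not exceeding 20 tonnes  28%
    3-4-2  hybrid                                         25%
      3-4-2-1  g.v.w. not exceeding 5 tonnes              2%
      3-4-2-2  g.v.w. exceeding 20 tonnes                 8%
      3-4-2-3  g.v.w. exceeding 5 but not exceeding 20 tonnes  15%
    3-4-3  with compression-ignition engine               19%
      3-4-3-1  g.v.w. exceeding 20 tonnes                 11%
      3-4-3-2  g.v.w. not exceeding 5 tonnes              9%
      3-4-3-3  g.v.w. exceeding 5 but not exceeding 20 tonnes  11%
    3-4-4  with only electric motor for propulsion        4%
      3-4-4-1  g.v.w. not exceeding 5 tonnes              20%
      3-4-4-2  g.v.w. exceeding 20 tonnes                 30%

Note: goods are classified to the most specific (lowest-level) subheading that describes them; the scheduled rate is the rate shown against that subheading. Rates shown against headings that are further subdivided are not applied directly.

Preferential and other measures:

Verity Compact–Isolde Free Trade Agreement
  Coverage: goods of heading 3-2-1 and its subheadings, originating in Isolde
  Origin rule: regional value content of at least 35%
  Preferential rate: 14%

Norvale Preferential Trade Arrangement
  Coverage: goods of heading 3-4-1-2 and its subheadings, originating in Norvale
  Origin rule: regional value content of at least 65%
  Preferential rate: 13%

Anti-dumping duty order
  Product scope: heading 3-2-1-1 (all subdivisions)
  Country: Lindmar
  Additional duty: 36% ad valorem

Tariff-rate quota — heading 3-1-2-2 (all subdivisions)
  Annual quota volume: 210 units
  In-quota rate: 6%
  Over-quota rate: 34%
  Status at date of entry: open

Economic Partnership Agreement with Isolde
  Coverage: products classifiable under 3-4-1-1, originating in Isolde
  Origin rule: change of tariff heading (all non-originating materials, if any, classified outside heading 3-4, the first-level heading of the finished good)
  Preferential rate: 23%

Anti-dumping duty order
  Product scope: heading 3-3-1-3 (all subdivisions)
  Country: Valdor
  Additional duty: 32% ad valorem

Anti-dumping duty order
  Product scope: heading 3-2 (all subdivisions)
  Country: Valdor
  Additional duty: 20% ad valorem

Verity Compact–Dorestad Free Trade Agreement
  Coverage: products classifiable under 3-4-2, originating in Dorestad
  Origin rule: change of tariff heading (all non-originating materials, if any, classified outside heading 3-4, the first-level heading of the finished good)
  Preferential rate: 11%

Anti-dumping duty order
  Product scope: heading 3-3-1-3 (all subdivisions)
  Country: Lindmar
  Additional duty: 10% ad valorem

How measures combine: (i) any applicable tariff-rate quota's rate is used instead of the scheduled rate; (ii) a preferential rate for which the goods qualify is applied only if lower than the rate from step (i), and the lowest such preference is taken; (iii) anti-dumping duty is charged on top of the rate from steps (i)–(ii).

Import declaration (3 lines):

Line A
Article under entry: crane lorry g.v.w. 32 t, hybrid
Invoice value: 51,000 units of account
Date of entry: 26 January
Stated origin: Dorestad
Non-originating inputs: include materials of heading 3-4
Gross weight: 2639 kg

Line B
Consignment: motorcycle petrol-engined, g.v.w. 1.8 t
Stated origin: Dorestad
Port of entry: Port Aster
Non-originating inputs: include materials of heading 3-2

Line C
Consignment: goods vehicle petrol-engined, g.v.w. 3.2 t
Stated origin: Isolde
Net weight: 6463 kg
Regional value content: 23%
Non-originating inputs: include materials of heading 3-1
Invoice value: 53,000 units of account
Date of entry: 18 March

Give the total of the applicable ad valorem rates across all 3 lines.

62%

Line A: crane lorry → 3-4; hybrid → 3-4-2; g.v.w. 32 t → 3-4-2-2. Scheduled 8%. Dorestad agreement on 3-4-2: CTH not met. → 8%.
Line B: motorcycle → 3-2; petrol-engined → 3-2-1; g.v.w. 1.8 t → 3-2-1-2. Scheduled 35%. Dorestad agreement on 3-4-2: 3-2-1-2 not covered. → 35%.
Line C: goods vehicle → 3-1; petrol-engined → 3-1-1; g.v.w. 3.2 t → 3-1-1-1. Scheduled 19%. Isolde agreement on 3-2-1: 3-1-1-1 not covered; Isolde agreement on 3-4-1-1: 3-1-1-1 not covered. → 19%.
Sum: 8% + 35% + 19% = 62%.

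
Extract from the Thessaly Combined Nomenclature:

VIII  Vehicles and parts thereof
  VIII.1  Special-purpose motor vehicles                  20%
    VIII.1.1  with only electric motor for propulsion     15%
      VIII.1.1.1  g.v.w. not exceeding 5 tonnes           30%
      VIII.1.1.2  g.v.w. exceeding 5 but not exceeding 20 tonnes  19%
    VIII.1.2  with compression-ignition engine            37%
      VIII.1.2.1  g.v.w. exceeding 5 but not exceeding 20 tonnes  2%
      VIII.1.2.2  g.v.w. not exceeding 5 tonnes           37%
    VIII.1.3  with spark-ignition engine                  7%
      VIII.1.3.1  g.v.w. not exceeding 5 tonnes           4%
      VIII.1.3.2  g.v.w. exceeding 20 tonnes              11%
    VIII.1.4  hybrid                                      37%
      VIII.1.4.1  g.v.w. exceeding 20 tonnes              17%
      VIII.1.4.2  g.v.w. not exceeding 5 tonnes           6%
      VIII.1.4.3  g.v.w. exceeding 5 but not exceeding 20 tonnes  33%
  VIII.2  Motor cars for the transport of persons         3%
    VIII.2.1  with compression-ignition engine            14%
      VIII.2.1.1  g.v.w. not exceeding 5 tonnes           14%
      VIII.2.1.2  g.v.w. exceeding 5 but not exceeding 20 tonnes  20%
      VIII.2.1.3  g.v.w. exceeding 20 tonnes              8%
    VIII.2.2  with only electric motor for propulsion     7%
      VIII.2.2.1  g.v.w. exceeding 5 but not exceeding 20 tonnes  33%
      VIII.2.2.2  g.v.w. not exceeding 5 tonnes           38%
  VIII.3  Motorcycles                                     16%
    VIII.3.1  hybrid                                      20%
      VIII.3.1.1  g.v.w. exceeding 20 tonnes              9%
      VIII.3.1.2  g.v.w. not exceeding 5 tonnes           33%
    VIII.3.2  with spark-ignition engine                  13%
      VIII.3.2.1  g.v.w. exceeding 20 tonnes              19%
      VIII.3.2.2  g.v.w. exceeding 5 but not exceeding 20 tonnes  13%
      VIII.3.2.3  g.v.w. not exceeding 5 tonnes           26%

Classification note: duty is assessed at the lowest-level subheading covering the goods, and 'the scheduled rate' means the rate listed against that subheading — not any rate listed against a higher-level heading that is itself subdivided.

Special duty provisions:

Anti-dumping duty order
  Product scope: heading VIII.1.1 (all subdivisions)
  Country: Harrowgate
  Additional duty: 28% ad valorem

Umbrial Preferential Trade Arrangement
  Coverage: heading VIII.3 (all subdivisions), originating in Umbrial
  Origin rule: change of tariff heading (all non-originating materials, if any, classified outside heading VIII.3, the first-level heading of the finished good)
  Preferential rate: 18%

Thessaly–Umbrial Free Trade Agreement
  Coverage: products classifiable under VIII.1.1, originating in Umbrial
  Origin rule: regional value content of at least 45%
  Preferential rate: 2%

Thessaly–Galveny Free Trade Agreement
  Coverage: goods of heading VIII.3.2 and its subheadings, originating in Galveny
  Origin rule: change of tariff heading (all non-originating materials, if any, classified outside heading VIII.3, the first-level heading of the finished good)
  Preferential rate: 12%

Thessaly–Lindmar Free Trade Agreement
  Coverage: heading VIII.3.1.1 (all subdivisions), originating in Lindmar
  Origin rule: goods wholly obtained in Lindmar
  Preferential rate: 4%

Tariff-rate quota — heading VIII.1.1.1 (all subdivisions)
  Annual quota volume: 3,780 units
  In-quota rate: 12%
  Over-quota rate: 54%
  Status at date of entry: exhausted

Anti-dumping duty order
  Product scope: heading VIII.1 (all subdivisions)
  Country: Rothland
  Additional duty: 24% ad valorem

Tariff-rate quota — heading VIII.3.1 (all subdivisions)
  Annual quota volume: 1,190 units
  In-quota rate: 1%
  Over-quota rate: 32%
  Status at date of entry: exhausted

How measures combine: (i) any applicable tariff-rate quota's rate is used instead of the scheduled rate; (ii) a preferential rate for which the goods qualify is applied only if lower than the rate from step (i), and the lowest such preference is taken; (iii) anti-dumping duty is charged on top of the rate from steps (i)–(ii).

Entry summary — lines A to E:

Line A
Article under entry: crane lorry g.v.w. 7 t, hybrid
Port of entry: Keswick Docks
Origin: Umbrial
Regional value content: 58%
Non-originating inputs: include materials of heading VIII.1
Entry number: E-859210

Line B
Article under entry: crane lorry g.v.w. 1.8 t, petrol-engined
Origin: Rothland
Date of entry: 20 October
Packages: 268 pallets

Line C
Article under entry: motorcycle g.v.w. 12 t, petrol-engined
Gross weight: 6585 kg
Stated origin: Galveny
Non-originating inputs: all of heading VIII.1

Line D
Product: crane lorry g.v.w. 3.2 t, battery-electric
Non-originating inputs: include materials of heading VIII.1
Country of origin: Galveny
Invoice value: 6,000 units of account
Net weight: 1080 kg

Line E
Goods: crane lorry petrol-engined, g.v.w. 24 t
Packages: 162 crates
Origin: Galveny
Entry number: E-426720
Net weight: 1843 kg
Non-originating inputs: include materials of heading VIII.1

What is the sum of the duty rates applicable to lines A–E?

Line A: crane lorry → VIII.1; hybrid → VIII.1.4; g.v.w. 7 t → VIII.1.4.3. Scheduled 33%. Umbrial agreement on VIII.3: VIII.1.4.3 not covered; Umbrial agreement on VIII.1.1: VIII.1.4.3 not covered. → 33%.
Line B: crane lorry → VIII.1; petrol-engined → VIII.1.3; g.v.w. 1.8 t → VIII.1.3.1. Scheduled 4%. anti-dumping (Rothland, VIII.1): +24%; total 4% + 24% = 28%. → 28%.
Line C: motorcycle → VIII.3; petrol-engined → VIII.3.2; g.v.w. 12 t → VIII.3.2.2. Scheduled 13%. Galveny agreement on VIII.3.2: CTH met → 12% available; preferential 12%. → 12%.
Line D: crane lorry → VIII.1; battery-electric → VIII.1.1; g.v.w. 3.2 t → VIII.1.1.1. Scheduled 30%. quota on VIII.1.1.1 exhausted → over-quota 54%; Galveny agreement on VIII.3.2: VIII.1.1.1 not covered. → 54%.
Line E: crane lorry → VIII.1; petrol-engined → VIII.1.3; g.v.w. 24 t → VIII.1.3.2. Scheduled 11%. Galveny agreement on VIII.3.2: VIII.1.3.2 not covered. → 11%.
Sum: 33% + 28% + 12% + 54% + 11% = 138%.

138%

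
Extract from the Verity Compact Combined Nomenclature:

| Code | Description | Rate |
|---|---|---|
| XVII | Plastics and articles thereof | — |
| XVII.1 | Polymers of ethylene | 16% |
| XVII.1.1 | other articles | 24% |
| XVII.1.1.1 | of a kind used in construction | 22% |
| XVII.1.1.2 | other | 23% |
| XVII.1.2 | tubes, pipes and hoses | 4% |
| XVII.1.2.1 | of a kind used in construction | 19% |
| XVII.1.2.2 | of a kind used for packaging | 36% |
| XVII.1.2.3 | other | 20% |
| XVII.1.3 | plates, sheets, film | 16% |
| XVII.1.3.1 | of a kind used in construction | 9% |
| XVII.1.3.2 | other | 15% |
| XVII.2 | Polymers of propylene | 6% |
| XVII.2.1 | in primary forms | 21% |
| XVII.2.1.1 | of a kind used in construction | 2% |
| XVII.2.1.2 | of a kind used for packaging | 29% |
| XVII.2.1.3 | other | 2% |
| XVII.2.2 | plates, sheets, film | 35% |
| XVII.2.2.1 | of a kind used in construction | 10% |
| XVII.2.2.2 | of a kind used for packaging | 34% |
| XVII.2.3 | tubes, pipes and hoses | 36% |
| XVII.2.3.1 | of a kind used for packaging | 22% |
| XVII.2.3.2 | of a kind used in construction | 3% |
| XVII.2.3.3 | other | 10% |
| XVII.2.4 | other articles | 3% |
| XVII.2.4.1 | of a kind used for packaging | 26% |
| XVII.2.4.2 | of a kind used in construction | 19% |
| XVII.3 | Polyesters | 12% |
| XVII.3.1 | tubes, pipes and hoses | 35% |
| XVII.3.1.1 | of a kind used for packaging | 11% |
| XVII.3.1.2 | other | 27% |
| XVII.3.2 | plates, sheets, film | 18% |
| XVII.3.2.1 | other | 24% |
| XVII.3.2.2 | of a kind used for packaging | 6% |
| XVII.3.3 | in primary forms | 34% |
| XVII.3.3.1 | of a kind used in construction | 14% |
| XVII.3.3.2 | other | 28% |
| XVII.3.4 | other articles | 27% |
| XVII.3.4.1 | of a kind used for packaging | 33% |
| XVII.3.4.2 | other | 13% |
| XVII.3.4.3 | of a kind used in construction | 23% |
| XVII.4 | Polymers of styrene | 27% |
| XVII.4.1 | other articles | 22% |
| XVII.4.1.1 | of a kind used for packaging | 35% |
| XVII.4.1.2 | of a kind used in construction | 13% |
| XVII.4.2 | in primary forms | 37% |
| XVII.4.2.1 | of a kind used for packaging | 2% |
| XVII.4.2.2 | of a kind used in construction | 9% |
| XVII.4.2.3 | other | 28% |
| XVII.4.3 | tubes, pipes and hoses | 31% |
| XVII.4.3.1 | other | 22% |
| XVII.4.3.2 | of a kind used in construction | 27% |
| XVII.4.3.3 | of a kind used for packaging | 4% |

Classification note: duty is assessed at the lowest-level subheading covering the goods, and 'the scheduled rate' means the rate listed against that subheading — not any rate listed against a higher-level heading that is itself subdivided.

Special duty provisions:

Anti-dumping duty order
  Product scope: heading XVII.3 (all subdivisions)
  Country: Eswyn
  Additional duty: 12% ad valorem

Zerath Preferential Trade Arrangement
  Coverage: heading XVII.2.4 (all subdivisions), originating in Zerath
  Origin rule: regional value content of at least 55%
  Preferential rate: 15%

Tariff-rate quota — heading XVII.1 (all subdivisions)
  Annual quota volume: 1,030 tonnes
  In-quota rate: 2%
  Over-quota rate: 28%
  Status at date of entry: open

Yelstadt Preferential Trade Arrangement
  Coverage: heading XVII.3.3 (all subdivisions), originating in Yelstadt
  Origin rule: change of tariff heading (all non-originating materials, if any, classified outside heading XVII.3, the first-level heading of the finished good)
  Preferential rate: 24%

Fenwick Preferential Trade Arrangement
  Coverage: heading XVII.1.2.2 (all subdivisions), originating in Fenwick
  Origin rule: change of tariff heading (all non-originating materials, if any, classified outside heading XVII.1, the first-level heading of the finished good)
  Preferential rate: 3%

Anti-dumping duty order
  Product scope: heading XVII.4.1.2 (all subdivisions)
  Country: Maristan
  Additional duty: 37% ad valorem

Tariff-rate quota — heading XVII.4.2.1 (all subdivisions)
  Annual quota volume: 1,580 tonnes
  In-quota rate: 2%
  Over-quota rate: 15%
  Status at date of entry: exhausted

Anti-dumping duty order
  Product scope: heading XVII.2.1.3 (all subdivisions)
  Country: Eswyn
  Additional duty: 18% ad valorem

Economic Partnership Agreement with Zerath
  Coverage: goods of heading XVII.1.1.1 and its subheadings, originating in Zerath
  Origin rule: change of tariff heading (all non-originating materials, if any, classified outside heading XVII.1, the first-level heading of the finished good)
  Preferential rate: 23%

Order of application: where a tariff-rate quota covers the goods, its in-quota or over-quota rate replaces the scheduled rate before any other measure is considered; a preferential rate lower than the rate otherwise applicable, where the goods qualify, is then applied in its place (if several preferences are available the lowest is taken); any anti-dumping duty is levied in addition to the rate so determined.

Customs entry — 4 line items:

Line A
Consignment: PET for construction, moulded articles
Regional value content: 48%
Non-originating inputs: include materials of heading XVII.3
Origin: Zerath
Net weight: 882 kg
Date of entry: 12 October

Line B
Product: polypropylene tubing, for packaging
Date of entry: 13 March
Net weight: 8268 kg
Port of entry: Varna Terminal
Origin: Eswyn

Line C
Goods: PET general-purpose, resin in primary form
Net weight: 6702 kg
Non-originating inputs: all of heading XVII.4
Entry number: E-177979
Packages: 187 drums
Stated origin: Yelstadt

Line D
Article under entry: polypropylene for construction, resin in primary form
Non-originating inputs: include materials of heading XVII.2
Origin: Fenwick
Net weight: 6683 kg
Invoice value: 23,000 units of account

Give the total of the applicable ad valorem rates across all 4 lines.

71%

Line A: PET → XVII.3; moulded articles → XVII.3.4; for construction → XVII.3.4.3. Scheduled 23%. Zerath agreement on XVII.2.4: XVII.3.4.3 not covered; Zerath agreement on XVII.1.1.1: XVII.3.4.3 not covered. → 23%.
Line B: polypropylene → XVII.2; tubing → XVII.2.3; for packaging → XVII.2.3.1. Scheduled 22%. No special measure applies. → 22%.
Line C: PET → XVII.3; resin in primary form → XVII.3.3; general-purpose → XVII.3.3.2. Scheduled 28%. Yelstadt agreement on XVII.3.3: CTH met → 24% available; preferential 24%. → 24%.
Line D: polypropylene → XVII.2; resin in primary form → XVII.2.1; for construction → XVII.2.1.1. Scheduled 2%. Fenwick agreement on XVII.1.2.2: XVII.2.1.1 not covered. → 2%.
Sum: 23% + 22% + 24% + 2% = 71%.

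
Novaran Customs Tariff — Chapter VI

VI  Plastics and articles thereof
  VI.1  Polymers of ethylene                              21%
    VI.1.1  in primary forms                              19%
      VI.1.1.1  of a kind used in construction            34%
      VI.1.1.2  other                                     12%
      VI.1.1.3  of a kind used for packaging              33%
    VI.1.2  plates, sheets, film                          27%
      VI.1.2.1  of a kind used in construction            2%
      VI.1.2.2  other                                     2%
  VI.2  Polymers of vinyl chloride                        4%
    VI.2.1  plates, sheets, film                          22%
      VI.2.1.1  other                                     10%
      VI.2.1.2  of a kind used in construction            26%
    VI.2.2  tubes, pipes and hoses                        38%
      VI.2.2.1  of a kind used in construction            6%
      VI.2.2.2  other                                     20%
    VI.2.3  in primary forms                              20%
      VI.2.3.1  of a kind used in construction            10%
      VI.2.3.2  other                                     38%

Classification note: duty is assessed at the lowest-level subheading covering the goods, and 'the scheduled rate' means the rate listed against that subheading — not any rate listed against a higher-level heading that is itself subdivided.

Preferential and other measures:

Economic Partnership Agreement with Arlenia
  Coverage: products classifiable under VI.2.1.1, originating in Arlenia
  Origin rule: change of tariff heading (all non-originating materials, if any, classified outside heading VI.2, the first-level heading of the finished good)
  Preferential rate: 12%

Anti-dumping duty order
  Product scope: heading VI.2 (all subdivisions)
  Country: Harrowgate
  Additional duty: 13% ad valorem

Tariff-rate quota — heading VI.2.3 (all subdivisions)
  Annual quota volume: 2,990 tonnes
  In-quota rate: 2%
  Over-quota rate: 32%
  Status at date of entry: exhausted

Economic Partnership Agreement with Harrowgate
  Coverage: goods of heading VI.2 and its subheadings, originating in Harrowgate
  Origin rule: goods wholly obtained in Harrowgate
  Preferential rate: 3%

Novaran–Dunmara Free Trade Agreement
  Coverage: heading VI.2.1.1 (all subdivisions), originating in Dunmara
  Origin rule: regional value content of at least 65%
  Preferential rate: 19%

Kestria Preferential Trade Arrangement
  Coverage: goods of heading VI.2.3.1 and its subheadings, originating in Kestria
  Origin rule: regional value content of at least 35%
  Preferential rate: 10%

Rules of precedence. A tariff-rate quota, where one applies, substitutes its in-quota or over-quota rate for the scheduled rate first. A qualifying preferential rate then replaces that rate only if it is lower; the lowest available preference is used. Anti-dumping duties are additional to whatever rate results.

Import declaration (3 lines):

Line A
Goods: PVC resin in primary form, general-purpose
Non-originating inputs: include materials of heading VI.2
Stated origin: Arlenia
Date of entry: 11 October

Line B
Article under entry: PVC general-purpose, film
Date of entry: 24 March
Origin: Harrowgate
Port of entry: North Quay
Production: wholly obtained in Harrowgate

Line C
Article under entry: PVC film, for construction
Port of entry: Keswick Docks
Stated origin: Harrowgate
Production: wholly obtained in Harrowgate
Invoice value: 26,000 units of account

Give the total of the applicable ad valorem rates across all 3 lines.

64%

Line A: PVC → VI.2; resin in primary form → VI.2.3; general-purpose → VI.2.3.2. Scheduled 38%. quota on VI.2.3 exhausted → over-quota 32%; Arlenia agreement on VI.2.1.1: VI.2.3.2 not covered. → 32%.
Line B: PVC → VI.2; film → VI.2.1; general-purpose → VI.2.1.1. Scheduled 10%. Harrowgate agreement on VI.2: wholly obtained → 3% available; preferential 3%; anti-dumping (Harrowgate, VI.2): +13%; total 3% + 13% = 16%. → 16%.
Line C: PVC → VI.2; film → VI.2.1; for construction → VI.2.1.2. Scheduled 26%. Harrowgate agreement on VI.2: wholly obtained → 3% available; preferential 3%; anti-dumping (Harrowgate, VI.2): +13%; total 3% + 13% = 16%. → 16%.
Sum: 32% + 16% + 16% = 64%.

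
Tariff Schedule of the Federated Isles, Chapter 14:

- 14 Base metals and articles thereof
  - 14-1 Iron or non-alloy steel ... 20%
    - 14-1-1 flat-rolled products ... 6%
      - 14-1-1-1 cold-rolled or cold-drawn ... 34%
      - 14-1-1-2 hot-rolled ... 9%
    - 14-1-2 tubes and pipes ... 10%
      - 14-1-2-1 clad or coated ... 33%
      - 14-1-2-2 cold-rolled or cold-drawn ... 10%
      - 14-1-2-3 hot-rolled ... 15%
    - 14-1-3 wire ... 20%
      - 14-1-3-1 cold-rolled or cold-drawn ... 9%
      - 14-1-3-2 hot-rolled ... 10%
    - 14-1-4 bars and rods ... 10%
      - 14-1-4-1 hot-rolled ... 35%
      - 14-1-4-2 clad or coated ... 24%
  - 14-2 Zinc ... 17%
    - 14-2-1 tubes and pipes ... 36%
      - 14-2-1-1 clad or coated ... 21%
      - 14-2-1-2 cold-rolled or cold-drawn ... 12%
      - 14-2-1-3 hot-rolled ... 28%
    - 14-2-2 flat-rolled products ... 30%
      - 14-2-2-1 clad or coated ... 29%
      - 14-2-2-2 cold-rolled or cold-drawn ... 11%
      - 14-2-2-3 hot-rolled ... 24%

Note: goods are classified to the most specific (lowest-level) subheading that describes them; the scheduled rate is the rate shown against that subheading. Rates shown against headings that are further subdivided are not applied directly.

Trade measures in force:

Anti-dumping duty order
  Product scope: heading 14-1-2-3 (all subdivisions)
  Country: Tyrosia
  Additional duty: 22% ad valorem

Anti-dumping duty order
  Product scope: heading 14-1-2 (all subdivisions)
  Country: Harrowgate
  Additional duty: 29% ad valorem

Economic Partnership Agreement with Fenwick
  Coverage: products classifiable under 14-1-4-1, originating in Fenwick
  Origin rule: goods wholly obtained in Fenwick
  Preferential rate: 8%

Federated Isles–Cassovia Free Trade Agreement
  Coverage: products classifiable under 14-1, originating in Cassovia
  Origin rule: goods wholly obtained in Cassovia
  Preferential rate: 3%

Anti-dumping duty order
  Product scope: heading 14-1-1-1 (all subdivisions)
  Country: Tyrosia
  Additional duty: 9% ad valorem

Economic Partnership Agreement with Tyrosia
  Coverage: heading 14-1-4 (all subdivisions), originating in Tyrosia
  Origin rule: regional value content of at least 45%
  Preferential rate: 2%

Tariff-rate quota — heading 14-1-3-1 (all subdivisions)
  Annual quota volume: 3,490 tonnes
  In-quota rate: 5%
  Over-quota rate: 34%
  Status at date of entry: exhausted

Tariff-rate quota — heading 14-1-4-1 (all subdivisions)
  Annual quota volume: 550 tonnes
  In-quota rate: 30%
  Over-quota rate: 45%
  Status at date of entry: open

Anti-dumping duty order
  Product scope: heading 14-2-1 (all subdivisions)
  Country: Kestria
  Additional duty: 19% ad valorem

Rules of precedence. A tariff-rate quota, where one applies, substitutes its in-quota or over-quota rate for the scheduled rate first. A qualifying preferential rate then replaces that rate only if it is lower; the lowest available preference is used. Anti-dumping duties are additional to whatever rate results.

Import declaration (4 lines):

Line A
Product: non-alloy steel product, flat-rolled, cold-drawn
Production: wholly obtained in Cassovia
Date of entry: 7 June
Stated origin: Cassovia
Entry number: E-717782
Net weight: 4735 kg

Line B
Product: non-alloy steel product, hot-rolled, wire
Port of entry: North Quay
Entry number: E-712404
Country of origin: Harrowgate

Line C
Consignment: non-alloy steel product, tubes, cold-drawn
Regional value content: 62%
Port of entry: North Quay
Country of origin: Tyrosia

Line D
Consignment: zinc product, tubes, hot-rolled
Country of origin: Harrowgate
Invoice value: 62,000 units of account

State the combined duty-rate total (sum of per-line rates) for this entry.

51%

Line A: non-alloy steel → 14-1; flat-rolled → 14-1-1; cold-drawn → 14-1-1-1. Scheduled 34%. Cassovia agreement on 14-1: wholly obtained → 3% available; preferential 3%. → 3%.
Line B: non-alloy steel → 14-1; wire → 14-1-3; hot-rolled → 14-1-3-2. Scheduled 10%. No special measure applies. → 10%.
Line C: non-alloy steel → 14-1; tubes → 14-1-2; cold-drawn → 14-1-2-2. Scheduled 10%. Tyrosia agreement on 14-1-4: 14-1-2-2 not covered. → 10%.
Line D: zinc → 14-2; tubes → 14-2-1; hot-rolled → 14-2-1-3. Scheduled 28%. No special measure applies. → 28%.
Sum: 3% + 10% + 10% + 28% = 51%.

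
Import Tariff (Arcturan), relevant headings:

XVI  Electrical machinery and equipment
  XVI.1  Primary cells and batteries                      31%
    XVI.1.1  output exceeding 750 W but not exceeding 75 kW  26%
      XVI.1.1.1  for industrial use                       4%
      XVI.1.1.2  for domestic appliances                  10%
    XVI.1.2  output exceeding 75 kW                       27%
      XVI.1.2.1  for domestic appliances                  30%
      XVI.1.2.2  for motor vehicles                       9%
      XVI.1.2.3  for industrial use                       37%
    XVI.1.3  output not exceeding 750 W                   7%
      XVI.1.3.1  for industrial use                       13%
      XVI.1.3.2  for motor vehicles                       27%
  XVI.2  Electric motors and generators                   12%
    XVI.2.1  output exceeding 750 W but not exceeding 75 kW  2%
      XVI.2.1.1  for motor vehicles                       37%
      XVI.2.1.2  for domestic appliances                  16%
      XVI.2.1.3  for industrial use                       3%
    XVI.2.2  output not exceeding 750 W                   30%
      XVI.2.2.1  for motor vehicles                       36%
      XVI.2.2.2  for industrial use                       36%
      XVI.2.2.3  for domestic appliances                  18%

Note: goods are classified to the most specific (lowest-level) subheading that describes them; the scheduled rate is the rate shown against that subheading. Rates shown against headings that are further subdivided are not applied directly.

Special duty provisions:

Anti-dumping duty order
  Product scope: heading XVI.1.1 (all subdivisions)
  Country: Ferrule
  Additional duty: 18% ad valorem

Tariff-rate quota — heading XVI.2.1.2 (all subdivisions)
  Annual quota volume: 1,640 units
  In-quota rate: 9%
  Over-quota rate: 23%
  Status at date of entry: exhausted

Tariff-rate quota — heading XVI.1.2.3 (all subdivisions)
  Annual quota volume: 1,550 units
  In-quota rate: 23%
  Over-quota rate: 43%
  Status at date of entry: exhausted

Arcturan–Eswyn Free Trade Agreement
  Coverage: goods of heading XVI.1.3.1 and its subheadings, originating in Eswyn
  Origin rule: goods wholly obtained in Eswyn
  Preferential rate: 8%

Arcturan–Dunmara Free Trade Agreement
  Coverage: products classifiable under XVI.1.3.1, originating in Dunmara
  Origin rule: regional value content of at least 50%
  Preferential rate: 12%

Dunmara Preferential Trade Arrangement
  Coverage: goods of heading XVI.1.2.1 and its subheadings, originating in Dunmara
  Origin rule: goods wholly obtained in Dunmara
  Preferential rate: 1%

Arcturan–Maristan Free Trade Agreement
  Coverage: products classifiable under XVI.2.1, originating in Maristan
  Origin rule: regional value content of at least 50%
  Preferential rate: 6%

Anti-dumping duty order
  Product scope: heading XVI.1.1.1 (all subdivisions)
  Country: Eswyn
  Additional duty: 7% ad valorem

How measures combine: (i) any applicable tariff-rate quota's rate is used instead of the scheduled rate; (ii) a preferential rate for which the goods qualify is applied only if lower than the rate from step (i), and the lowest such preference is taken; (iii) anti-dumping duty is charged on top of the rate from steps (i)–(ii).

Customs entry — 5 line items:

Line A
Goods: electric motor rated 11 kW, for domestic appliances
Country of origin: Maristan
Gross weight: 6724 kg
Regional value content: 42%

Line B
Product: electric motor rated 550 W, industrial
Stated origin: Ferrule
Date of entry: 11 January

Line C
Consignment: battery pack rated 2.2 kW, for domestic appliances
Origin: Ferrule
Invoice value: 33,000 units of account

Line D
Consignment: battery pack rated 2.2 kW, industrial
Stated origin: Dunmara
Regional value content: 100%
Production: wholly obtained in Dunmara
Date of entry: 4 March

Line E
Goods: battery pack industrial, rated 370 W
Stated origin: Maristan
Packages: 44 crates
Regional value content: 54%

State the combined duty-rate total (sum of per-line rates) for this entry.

104%

Line A: electric motor → XVI.2; rated 11 kW → XVI.2.1; for domestic appliances → XVI.2.1.2. Scheduled 16%. quota on XVI.2.1.2 exhausted → over-quota 23%; Maristan agreement on XVI.2.1: RVC < 50%. → 23%.
Line B: electric motor → XVI.2; rated 550 W → XVI.2.2; industrial → XVI.2.2.2. Scheduled 36%. No special measure applies. → 36%.
Line C: battery pack → XVI.1; rated 2.2 kW → XVI.1.1; for domestic appliances → XVI.1.1.2. Scheduled 10%. anti-dumping (Ferrule, XVI.1.1): +18%; total 10% + 18% = 28%. → 28%.
Line D: battery pack → XVI.1; rated 2.2 kW → XVI.1.1; industrial → XVI.1.1.1. Scheduled 4%. Dunmara agreement on XVI.1.3.1: XVI.1.1.1 not covered; Dunmara agreement on XVI.1.2.1: XVI.1.1.1 not covered. → 4%.
Line E: battery pack → XVI.1; rated 370 W → XVI.1.3; industrial → XVI.1.3.1. Scheduled 13%. Maristan agreement on XVI.2.1: XVI.1.3.1 not covered. → 13%.
Sum: 23% + 36% + 28% + 4% + 13% = 104%.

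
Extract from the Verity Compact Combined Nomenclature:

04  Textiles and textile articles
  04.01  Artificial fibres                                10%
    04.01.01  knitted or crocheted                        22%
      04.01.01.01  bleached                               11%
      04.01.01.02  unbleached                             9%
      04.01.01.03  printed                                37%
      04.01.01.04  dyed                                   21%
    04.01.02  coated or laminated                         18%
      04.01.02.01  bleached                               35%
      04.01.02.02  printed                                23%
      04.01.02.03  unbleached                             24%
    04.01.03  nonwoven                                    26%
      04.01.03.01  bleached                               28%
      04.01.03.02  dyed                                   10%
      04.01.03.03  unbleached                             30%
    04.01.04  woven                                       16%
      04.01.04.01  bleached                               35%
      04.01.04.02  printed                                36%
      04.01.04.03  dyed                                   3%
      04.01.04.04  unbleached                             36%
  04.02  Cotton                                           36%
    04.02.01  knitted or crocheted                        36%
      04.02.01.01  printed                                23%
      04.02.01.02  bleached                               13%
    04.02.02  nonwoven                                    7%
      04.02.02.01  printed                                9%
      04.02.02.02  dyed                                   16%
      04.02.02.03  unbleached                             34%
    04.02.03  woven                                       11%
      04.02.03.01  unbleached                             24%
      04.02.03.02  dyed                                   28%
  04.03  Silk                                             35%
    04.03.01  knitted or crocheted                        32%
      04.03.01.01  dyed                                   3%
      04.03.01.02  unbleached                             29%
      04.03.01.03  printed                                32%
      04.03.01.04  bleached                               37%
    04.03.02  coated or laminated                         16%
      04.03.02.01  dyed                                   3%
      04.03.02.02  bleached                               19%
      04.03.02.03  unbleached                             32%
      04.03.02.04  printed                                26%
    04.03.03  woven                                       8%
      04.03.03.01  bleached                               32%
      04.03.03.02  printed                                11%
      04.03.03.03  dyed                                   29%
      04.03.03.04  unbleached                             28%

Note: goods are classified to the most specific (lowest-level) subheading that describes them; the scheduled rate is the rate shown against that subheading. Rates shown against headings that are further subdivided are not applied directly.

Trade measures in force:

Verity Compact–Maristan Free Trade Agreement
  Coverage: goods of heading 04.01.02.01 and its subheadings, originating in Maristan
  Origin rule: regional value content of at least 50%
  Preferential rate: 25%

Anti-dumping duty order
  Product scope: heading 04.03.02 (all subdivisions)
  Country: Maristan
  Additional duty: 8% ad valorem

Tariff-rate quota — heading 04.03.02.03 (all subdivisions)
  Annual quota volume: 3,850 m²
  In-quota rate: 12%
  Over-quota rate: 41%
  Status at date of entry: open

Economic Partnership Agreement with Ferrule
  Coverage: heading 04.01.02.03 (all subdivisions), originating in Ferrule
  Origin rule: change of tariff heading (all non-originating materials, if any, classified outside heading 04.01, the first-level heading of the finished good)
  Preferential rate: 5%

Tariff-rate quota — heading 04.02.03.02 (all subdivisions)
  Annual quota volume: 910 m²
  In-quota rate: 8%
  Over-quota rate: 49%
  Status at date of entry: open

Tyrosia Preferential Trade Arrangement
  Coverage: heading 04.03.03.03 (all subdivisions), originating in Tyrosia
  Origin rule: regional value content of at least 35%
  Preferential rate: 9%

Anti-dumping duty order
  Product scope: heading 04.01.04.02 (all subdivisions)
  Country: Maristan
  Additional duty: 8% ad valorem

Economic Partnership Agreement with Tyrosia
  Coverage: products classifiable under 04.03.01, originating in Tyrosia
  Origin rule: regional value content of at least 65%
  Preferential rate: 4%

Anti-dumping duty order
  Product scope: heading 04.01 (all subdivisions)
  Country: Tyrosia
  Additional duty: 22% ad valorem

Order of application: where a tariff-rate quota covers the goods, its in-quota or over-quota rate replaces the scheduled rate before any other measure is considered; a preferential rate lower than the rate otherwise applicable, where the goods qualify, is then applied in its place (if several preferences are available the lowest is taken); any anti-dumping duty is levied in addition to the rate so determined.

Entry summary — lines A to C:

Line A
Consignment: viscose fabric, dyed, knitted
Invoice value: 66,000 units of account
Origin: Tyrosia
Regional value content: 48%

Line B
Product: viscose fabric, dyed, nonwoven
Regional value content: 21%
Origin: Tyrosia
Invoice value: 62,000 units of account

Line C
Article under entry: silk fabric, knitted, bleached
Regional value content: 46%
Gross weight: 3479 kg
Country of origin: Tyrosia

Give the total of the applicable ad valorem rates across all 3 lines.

Line A: viscose → 04.01; knitted → 04.01.01; dyed → 04.01.01.04. Scheduled 21%. Tyrosia agreement on 04.03.03.03: 04.01.01.04 not covered; Tyrosia agreement on 04.03.01: 04.01.01.04 not covered; anti-dumping (Tyrosia, 04.01): +22%; total 21% + 22% = 43%. → 43%.
Line B: viscose → 04.01; nonwoven → 04.01.03; dyed → 04.01.03.02. Scheduled 10%. Tyrosia agreement on 04.03.03.03: 04.01.03.02 not covered; Tyrosia agreement on 04.03.01: 04.01.03.02 not covered; anti-dumping (Tyrosia, 04.01): +22%; total 10% + 22% = 32%. → 32%.
Line C: silk → 04.03; knitted → 04.03.01; bleached → 04.03.01.04. Scheduled 37%. Tyrosia agreement on 04.03.03.03: 04.03.01.04 not covered; Tyrosia agreement on 04.03.01: RVC < 65%. → 37%.
Sum: 43% + 32% + 37% = 112%.

112%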